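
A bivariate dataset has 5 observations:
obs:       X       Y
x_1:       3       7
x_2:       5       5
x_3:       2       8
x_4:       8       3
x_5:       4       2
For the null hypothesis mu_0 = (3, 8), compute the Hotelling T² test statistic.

Step 1 — sample mean vector:
  mean(X) = (3 + 5 + 2 + 8 + 4) / 5 = 22/5 = 4.4
  mean(Y) = (7 + 5 + 8 + 3 + 2) / 5 = 25/5 = 5
  x̄ = (4.4, 5),  deviation x̄ - mu_0 = (4.4, 5) - (3, 8) = (1.4, -3).

Step 2 — sample covariance matrix, S[i,j] = (1/(n-1)) · Σ_k (x_{k,i} - mean_i) · (x_{k,j} - mean_j), divisor n-1 = 4:
  S[X,X] = ((-1.4)·(-1.4) + (0.6)·(0.6) + (-2.4)·(-2.4) + (3.6)·(3.6) + (-0.4)·(-0.4)) / 4 = 21.2/4 = 5.3
  S[X,Y] = ((-1.4)·(2) + (0.6)·(0) + (-2.4)·(3) + (3.6)·(-2) + (-0.4)·(-3)) / 4 = -16/4 = -4
  S[Y,Y] = ((2)·(2) + (0)·(0) + (3)·(3) + (-2)·(-2) + (-3)·(-3)) / 4 = 26/4 = 6.5
  S = [[5.3, -4],
 [-4, 6.5]].

Step 3 — invert S. det(S) = 5.3·6.5 - (-4)² = 18.45.
  S^{-1} = (1/det) · [[d, -b], [-b, a]] = [[0.3523, 0.2168],
 [0.2168, 0.2873]].

Step 4 — quadratic form (x̄ - mu_0)^T · S^{-1} · (x̄ - mu_0):
  S^{-1} · (x̄ - mu_0) = (-0.1572, -0.5583),
  (x̄ - mu_0)^T · [...] = (1.4)·(-0.1572) + (-3)·(-0.5583) = 1.4547.

Step 5 — scale by n: T² = 5 · 1.4547 = 7.2737.

T² ≈ 7.2737


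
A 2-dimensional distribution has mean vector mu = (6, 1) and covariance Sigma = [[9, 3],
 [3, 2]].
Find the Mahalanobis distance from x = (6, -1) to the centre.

Step 1 — centre the observation: (x - mu) = (0, -2).

Step 2 — invert Sigma. det(Sigma) = 9·2 - (3)² = 9.
  Sigma^{-1} = (1/det) · [[d, -b], [-b, a]] = [[0.2222, -0.3333],
 [-0.3333, 1]].

Step 3 — form the quadratic (x - mu)^T · Sigma^{-1} · (x - mu):
  Sigma^{-1} · (x - mu) = (0.6667, -2).
  (x - mu)^T · [Sigma^{-1} · (x - mu)] = (0)·(0.6667) + (-2)·(-2) = 4.

Step 4 — take square root: d = √(4) ≈ 2.

d(x, mu) = √(4) ≈ 2


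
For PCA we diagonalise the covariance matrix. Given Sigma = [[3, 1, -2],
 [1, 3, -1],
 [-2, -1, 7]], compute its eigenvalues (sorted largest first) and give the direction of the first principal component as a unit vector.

Step 1 — characteristic polynomial p(λ) = det(λI - Sigma) = λ³ - tr·λ² + c_1·λ - det, where tr = trace, c_1 = sum of the principal 2×2 minors, det = det(Sigma):
  tr = 3 + 3 + 7 = 13,
  c_1 = (3·3 - (1)²) + (3·7 - (-2)²) + (3·7 - (-1)²) = 8 + 17 + 20 = 45,
  det = 3·(3·7 - (-1)²) - (1)·((1)·7 - (-1)·(-2)) + (-2)·((1)·(-1) - 3·(-2)) = 3·(20) - (1)·(5) + (-2)·(5) = 45.
  So p(λ) = λ³ - 13λ² + 45λ - 45.
Step 2 — look for an integer root (rational root theorem: any rational root is an integer divisor of 45). Testing λ = 3:
  p(3) = 27 - 117 + 135 - 45 = 0  ✓
  Dividing out (λ - 3): p(λ) = (λ - 3)(λ² - 10λ + 15).
Step 3 — remaining eigenvalues from the quadratic λ² - 10λ + 15 = 0:
  Δ = 10² - 4·15 = 100 - 60 = 40,  λ = (10 ± √40)/2 = (10 ± 6.3246)/2 ≈ 8.1623 or 1.8377.
  Sorted: λ_1 = 8.1623,  λ_2 = 3,  λ_3 = 1.8377  (check: sum = 13 = tr ✓).

Step 4 — unit eigenvector for λ_1 ≈ 8.1623: v spans the null space of (Sigma - λ_1 I), whose rows are
  r_1 = (-5.1623, 1, -2),  r_2 = (1, -5.1623, -1),  r_3 = (-2, -1, -1.1623).
  v is orthogonal to every row, so take v ∝ r_1 × r_2 = ((1)·(-1) - (-2)·(-5.1623), (-2)·(1) - (-5.1623)·(-1), (-5.1623)·(-5.1623) - (1)·(1)) ≈ (-11.3246, -7.1623, 25.6491).
  Rescale (multiply by -1 so the first nonzero entry is positive): u = (11.3246, 7.1623, -25.6491).
  ||u|| = √((11.3246)² + (7.1623)² + (-25.6491)²) = √(837.4207) ≈ 28.9382,  v_1 = u/||u|| ≈ (0.3913, 0.2475, -0.8863) (||v_1|| = 1).

λ_1 = 8.1623,  λ_2 = 3,  λ_3 = 1.8377;  v_1 ≈ (0.3913, 0.2475, -0.8863)


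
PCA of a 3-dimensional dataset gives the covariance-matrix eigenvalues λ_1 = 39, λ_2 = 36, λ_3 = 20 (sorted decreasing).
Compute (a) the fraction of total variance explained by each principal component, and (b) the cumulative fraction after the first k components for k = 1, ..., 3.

Step 1 — total variance = trace(Sigma) = Σ λ_i = 39 + 36 + 20 = 95.

Step 2 — fraction explained by component i = λ_i / Σ λ:
  PC1: 39/95 = 0.4105
  PC2: 36/95 = 0.3789
  PC3: 20/95 = 0.2105

Step 3 — cumulative fraction after k components = (λ_1 + ... + λ_k) / Σ λ:
  k = 1: 39/95 = 0.4105
  k = 2: (39 + 36)/95 = 75/95 = 0.7895
  k = 3: (39 + 36 + 20)/95 = 95/95 = 1

Summary (fraction, with percent):

explained: PC1 0.4105 (41.05%), PC2 0.3789 (37.89%), PC3 0.2105 (21.05%);  cumulative: 0.4105, 0.7895, 1


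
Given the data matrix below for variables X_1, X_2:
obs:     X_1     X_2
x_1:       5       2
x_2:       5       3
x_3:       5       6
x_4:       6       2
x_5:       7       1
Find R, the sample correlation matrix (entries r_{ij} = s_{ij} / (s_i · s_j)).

Step 1 — column means:
  mean(X_1) = (5 + 5 + 5 + 6 + 7) / 5 = 28/5 = 5.6
  mean(X_2) = (2 + 3 + 6 + 2 + 1) / 5 = 14/5 = 2.8

Step 2 — sample variances and covariances s[i,j] = (1/(n-1)) · Σ_k (x_{k,i} - mean_i) · (x_{k,j} - mean_j), with n-1 = 4:
  s[X_1,X_1] = ((-0.6)·(-0.6) + (-0.6)·(-0.6) + (-0.6)·(-0.6) + (0.4)·(0.4) + (1.4)·(1.4)) / 4 = 3.2/4 = 0.8
  s[X_1,X_2] = ((-0.6)·(-0.8) + (-0.6)·(0.2) + (-0.6)·(3.2) + (0.4)·(-0.8) + (1.4)·(-1.8)) / 4 = -4.4/4 = -1.1
  s[X_2,X_2] = ((-0.8)·(-0.8) + (0.2)·(0.2) + (3.2)·(3.2) + (-0.8)·(-0.8) + (-1.8)·(-1.8)) / 4 = 14.8/4 = 3.7
  Sample standard deviations s_i = √(s[i,i]):
  s(X_1) = √(0.8) = 0.8944
  s(X_2) = √(3.7) = 1.9235

Step 3 — r_{ij} = s_{ij} / (s_i · s_j):
  r[X_1,X_1] = 1 (diagonal).
  r[X_1,X_2] = -1.1 / (0.8944 · 1.9235) = -1.1 / 1.7205 = -0.6394
  r[X_2,X_2] = 1 (diagonal).

R is symmetric with unit diagonal. Assembling:

R = [[1, -0.6394],
 [-0.6394, 1]]


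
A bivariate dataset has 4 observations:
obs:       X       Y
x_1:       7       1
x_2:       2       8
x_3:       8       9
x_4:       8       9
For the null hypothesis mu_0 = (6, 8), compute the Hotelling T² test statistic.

Step 1 — sample mean vector:
  mean(X) = (7 + 2 + 8 + 8) / 4 = 25/4 = 6.25
  mean(Y) = (1 + 8 + 9 + 9) / 4 = 27/4 = 6.75
  x̄ = (6.25, 6.75),  deviation x̄ - mu_0 = (6.25, 6.75) - (6, 8) = (0.25, -1.25).

Step 2 — sample covariance matrix, S[i,j] = (1/(n-1)) · Σ_k (x_{k,i} - mean_i) · (x_{k,j} - mean_j), divisor n-1 = 3:
  S[X,X] = ((0.75)·(0.75) + (-4.25)·(-4.25) + (1.75)·(1.75) + (1.75)·(1.75)) / 3 = 24.75/3 = 8.25
  S[X,Y] = ((0.75)·(-5.75) + (-4.25)·(1.25) + (1.75)·(2.25) + (1.75)·(2.25)) / 3 = -1.75/3 = -0.5833
  S[Y,Y] = ((-5.75)·(-5.75) + (1.25)·(1.25) + (2.25)·(2.25) + (2.25)·(2.25)) / 3 = 44.75/3 = 14.9167
  S = [[8.25, -0.5833],
 [-0.5833, 14.9167]].

Step 3 — invert S. det(S) = 8.25·14.9167 - (-0.5833)² = 122.7222.
  S^{-1} = (1/det) · [[d, -b], [-b, a]] = [[0.1215, 0.0048],
 [0.0048, 0.0672]].

Step 4 — quadratic form (x̄ - mu_0)^T · S^{-1} · (x̄ - mu_0):
  S^{-1} · (x̄ - mu_0) = (0.0244, -0.0828),
  (x̄ - mu_0)^T · [...] = (0.25)·(0.0244) + (-1.25)·(-0.0828) = 0.1097.

Step 5 — scale by n: T² = 4 · 0.1097 = 0.4387.

T² ≈ 0.4387


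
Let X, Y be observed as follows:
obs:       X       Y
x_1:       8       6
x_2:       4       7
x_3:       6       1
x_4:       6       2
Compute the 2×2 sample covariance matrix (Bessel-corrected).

Step 1 — column means:
  mean(X) = (8 + 4 + 6 + 6) / 4 = 24/4 = 6
  mean(Y) = (6 + 7 + 1 + 2) / 4 = 16/4 = 4

Step 2 — sample covariance S[i,j] = (1/(n-1)) · Σ_k (x_{k,i} - mean_i) · (x_{k,j} - mean_j), with n-1 = 3.
  S[X,X] = ((2)·(2) + (-2)·(-2) + (0)·(0) + (0)·(0)) / 3 = 8/3 = 2.6667
  S[X,Y] = ((2)·(2) + (-2)·(3) + (0)·(-3) + (0)·(-2)) / 3 = -2/3 = -0.6667
  S[Y,Y] = ((2)·(2) + (3)·(3) + (-3)·(-3) + (-2)·(-2)) / 3 = 26/3 = 8.6667

S is symmetric (S[j,i] = S[i,j]). Assembling:

S = [[2.6667, -0.6667],
 [-0.6667, 8.6667]]


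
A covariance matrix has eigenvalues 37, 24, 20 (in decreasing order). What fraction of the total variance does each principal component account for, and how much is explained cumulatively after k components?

Step 1 — total variance = trace(Sigma) = Σ λ_i = 37 + 24 + 20 = 81.

Step 2 — fraction explained by component i = λ_i / Σ λ:
  PC1: 37/81 = 0.4568
  PC2: 24/81 = 0.2963
  PC3: 20/81 = 0.2469

Step 3 — cumulative fraction after k components = (λ_1 + ... + λ_k) / Σ λ:
  k = 1: 37/81 = 0.4568
  k = 2: (37 + 24)/81 = 61/81 = 0.7531
  k = 3: (37 + 24 + 20)/81 = 81/81 = 1

Summary (fraction, with percent):

explained: PC1 0.4568 (45.68%), PC2 0.2963 (29.63%), PC3 0.2469 (24.69%);  cumulative: 0.4568, 0.7531, 1


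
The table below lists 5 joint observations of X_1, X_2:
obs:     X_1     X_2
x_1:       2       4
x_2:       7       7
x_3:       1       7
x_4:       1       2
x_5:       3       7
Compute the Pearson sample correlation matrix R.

Step 1 — column means:
  mean(X_1) = (2 + 7 + 1 + 1 + 3) / 5 = 14/5 = 2.8
  mean(X_2) = (4 + 7 + 7 + 2 + 7) / 5 = 27/5 = 5.4

Step 2 — sample variances and covariances s[i,j] = (1/(n-1)) · Σ_k (x_{k,i} - mean_i) · (x_{k,j} - mean_j), with n-1 = 4:
  s[X_1,X_1] = ((-0.8)·(-0.8) + (4.2)·(4.2) + (-1.8)·(-1.8) + (-1.8)·(-1.8) + (0.2)·(0.2)) / 4 = 24.8/4 = 6.2
  s[X_1,X_2] = ((-0.8)·(-1.4) + (4.2)·(1.6) + (-1.8)·(1.6) + (-1.8)·(-3.4) + (0.2)·(1.6)) / 4 = 11.4/4 = 2.85
  s[X_2,X_2] = ((-1.4)·(-1.4) + (1.6)·(1.6) + (1.6)·(1.6) + (-3.4)·(-3.4) + (1.6)·(1.6)) / 4 = 21.2/4 = 5.3
  Sample standard deviations s_i = √(s[i,i]):
  s(X_1) = √(6.2) = 2.49
  s(X_2) = √(5.3) = 2.3022

Step 3 — r_{ij} = s_{ij} / (s_i · s_j):
  r[X_1,X_1] = 1 (diagonal).
  r[X_1,X_2] = 2.85 / (2.49 · 2.3022) = 2.85 / 5.7324 = 0.4972
  r[X_2,X_2] = 1 (diagonal).

R is symmetric with unit diagonal. Assembling:

R = [[1, 0.4972],
 [0.4972, 1]]


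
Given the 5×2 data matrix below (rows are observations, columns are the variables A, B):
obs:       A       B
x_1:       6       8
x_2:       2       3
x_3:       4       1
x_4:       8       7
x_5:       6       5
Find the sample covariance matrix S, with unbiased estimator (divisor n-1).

Step 1 — column means:
  mean(A) = (6 + 2 + 4 + 8 + 6) / 5 = 26/5 = 5.2
  mean(B) = (8 + 3 + 1 + 7 + 5) / 5 = 24/5 = 4.8

Step 2 — sample covariance S[i,j] = (1/(n-1)) · Σ_k (x_{k,i} - mean_i) · (x_{k,j} - mean_j), with n-1 = 4.
  S[A,A] = ((0.8)·(0.8) + (-3.2)·(-3.2) + (-1.2)·(-1.2) + (2.8)·(2.8) + (0.8)·(0.8)) / 4 = 20.8/4 = 5.2
  S[A,B] = ((0.8)·(3.2) + (-3.2)·(-1.8) + (-1.2)·(-3.8) + (2.8)·(2.2) + (0.8)·(0.2)) / 4 = 19.2/4 = 4.8
  S[B,B] = ((3.2)·(3.2) + (-1.8)·(-1.8) + (-3.8)·(-3.8) + (2.2)·(2.2) + (0.2)·(0.2)) / 4 = 32.8/4 = 8.2

S is symmetric (S[j,i] = S[i,j]). Assembling:

S = [[5.2, 4.8],
 [4.8, 8.2]]


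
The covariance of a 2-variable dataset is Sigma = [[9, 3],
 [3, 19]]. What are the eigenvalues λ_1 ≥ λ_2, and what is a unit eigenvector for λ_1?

Step 1 — characteristic polynomial of 2×2 Sigma:
  det(Sigma - λI) = λ² - trace · λ + det = 0.
  trace = 9 + 19 = 28, det = 9·19 - (3)² = 162.
Step 2 — discriminant:
  Δ = trace² - 4·det = 784 - 648 = 136.
Step 3 — eigenvalues:
  λ = (trace ± √Δ)/2 = (28 ± 11.6619)/2,
  λ_1 = 19.831,  λ_2 = 8.169.

Step 4 — unit eigenvector for λ_1: solve (Sigma - λ_1 I)v = 0. First row:
  (9 - 19.831)·v_x + (3)·v_y = 0, i.e. (-10.831)·v_x + (3)·v_y = 0,
  so v ∝ (b, λ_1 - a) = (3, 10.831) = u.
  ||u|| = √((3)² + (10.831)²) = √(126.3095) ≈ 11.2388,
  v_1 = u/||u|| ≈ (0.2669, 0.9637) (||v_1|| = 1).

λ_1 = 19.831,  λ_2 = 8.169;  v_1 ≈ (0.2669, 0.9637)


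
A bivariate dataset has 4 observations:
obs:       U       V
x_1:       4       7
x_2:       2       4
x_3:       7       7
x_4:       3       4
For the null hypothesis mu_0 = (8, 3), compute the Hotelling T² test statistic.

Step 1 — sample mean vector:
  mean(U) = (4 + 2 + 7 + 3) / 4 = 16/4 = 4
  mean(V) = (7 + 4 + 7 + 4) / 4 = 22/4 = 5.5
  x̄ = (4, 5.5),  deviation x̄ - mu_0 = (4, 5.5) - (8, 3) = (-4, 2.5).

Step 2 — sample covariance matrix, S[i,j] = (1/(n-1)) · Σ_k (x_{k,i} - mean_i) · (x_{k,j} - mean_j), divisor n-1 = 3:
  S[U,U] = ((0)·(0) + (-2)·(-2) + (3)·(3) + (-1)·(-1)) / 3 = 14/3 = 4.6667
  S[U,V] = ((0)·(1.5) + (-2)·(-1.5) + (3)·(1.5) + (-1)·(-1.5)) / 3 = 9/3 = 3
  S[V,V] = ((1.5)·(1.5) + (-1.5)·(-1.5) + (1.5)·(1.5) + (-1.5)·(-1.5)) / 3 = 9/3 = 3
  S = [[4.6667, 3],
 [3, 3]].

Step 3 — invert S. det(S) = 4.6667·3 - (3)² = 5.
  S^{-1} = (1/det) · [[d, -b], [-b, a]] = [[0.6, -0.6],
 [-0.6, 0.9333]].

Step 4 — quadratic form (x̄ - mu_0)^T · S^{-1} · (x̄ - mu_0):
  S^{-1} · (x̄ - mu_0) = (-3.9, 4.7333),
  (x̄ - mu_0)^T · [...] = (-4)·(-3.9) + (2.5)·(4.7333) = 27.4333.

Step 5 — scale by n: T² = 4 · 27.4333 = 109.7333.

T² ≈ 109.7333


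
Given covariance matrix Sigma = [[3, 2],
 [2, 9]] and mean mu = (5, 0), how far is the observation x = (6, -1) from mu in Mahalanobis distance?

Step 1 — centre the observation: (x - mu) = (1, -1).

Step 2 — invert Sigma. det(Sigma) = 3·9 - (2)² = 23.
  Sigma^{-1} = (1/det) · [[d, -b], [-b, a]] = [[0.3913, -0.087],
 [-0.087, 0.1304]].

Step 3 — form the quadratic (x - mu)^T · Sigma^{-1} · (x - mu):
  Sigma^{-1} · (x - mu) = (0.4783, -0.2174).
  (x - mu)^T · [Sigma^{-1} · (x - mu)] = (1)·(0.4783) + (-1)·(-0.2174) = 0.6957.

Step 4 — take square root: d = √(0.6957) ≈ 0.8341.

d(x, mu) = √(0.6957) ≈ 0.8341


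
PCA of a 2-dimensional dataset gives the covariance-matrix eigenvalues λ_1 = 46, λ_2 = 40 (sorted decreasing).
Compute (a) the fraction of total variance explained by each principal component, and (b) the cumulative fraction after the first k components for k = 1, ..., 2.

Step 1 — total variance = trace(Sigma) = Σ λ_i = 46 + 40 = 86.

Step 2 — fraction explained by component i = λ_i / Σ λ:
  PC1: 46/86 = 0.5349
  PC2: 40/86 = 0.4651

Step 3 — cumulative fraction after k components = (λ_1 + ... + λ_k) / Σ λ:
  k = 1: 46/86 = 0.5349
  k = 2: (46 + 40)/86 = 86/86 = 1

Summary (fraction, with percent):

explained: PC1 0.5349 (53.49%), PC2 0.4651 (46.51%);  cumulative: 0.5349, 1


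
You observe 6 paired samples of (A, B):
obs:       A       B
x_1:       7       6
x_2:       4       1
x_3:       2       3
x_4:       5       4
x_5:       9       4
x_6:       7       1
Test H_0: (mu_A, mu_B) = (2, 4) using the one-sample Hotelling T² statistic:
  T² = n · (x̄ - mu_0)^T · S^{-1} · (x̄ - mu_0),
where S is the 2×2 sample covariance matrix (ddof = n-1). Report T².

Step 1 — sample mean vector:
  mean(A) = (7 + 4 + 2 + 5 + 9 + 7) / 6 = 34/6 = 5.6667
  mean(B) = (6 + 1 + 3 + 4 + 4 + 1) / 6 = 19/6 = 3.1667
  x̄ = (5.6667, 3.1667),  deviation x̄ - mu_0 = (5.6667, 3.1667) - (2, 4) = (3.6667, -0.8333).

Step 2 — sample covariance matrix, S[i,j] = (1/(n-1)) · Σ_k (x_{k,i} - mean_i) · (x_{k,j} - mean_j), divisor n-1 = 5:
  S[A,A] = ((1.3333)·(1.3333) + (-1.6667)·(-1.6667) + (-3.6667)·(-3.6667) + (-0.6667)·(-0.6667) + (3.3333)·(3.3333) + (1.3333)·(1.3333)) / 5 = 31.3333/5 = 6.2667
  S[A,B] = ((1.3333)·(2.8333) + (-1.6667)·(-2.1667) + (-3.6667)·(-0.1667) + (-0.6667)·(0.8333) + (3.3333)·(0.8333) + (1.3333)·(-2.1667)) / 5 = 7.3333/5 = 1.4667
  S[B,B] = ((2.8333)·(2.8333) + (-2.1667)·(-2.1667) + (-0.1667)·(-0.1667) + (0.8333)·(0.8333) + (0.8333)·(0.8333) + (-2.1667)·(-2.1667)) / 5 = 18.8333/5 = 3.7667
  S = [[6.2667, 1.4667],
 [1.4667, 3.7667]].

Step 3 — invert S. det(S) = 6.2667·3.7667 - (1.4667)² = 21.4533.
  S^{-1} = (1/det) · [[d, -b], [-b, a]] = [[0.1756, -0.0684],
 [-0.0684, 0.2921]].

Step 4 — quadratic form (x̄ - mu_0)^T · S^{-1} · (x̄ - mu_0):
  S^{-1} · (x̄ - mu_0) = (0.7007, -0.4941),
  (x̄ - mu_0)^T · [...] = (3.6667)·(0.7007) + (-0.8333)·(-0.4941) = 2.9811.

Step 5 — scale by n: T² = 6 · 2.9811 = 17.8869.

T² ≈ 17.8869


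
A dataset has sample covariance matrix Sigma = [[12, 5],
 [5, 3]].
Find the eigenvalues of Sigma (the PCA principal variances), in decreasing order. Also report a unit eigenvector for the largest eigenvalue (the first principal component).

Step 1 — characteristic polynomial of 2×2 Sigma:
  det(Sigma - λI) = λ² - trace · λ + det = 0.
  trace = 12 + 3 = 15, det = 12·3 - (5)² = 11.
Step 2 — discriminant:
  Δ = trace² - 4·det = 225 - 44 = 181.
Step 3 — eigenvalues:
  λ = (trace ± √Δ)/2 = (15 ± 13.4536)/2,
  λ_1 = 14.2268,  λ_2 = 0.7732.

Step 4 — unit eigenvector for λ_1: solve (Sigma - λ_1 I)v = 0. First row:
  (12 - 14.2268)·v_x + (5)·v_y = 0, i.e. (-2.2268)·v_x + (5)·v_y = 0,
  so v ∝ (b, λ_1 - a) = (5, 2.2268) = u.
  ||u|| = √((5)² + (2.2268)²) = √(29.9587) ≈ 5.4735,
  v_1 = u/||u|| ≈ (0.9135, 0.4068) (||v_1|| = 1).

λ_1 = 14.2268,  λ_2 = 0.7732;  v_1 ≈ (0.9135, 0.4068)


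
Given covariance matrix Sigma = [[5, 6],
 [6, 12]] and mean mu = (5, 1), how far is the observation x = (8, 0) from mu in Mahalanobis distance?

Step 1 — centre the observation: (x - mu) = (3, -1).

Step 2 — invert Sigma. det(Sigma) = 5·12 - (6)² = 24.
  Sigma^{-1} = (1/det) · [[d, -b], [-b, a]] = [[0.5, -0.25],
 [-0.25, 0.2083]].

Step 3 — form the quadratic (x - mu)^T · Sigma^{-1} · (x - mu):
  Sigma^{-1} · (x - mu) = (1.75, -0.9583).
  (x - mu)^T · [Sigma^{-1} · (x - mu)] = (3)·(1.75) + (-1)·(-0.9583) = 6.2083.

Step 4 — take square root: d = √(6.2083) ≈ 2.4917.

d(x, mu) = √(6.2083) ≈ 2.4917


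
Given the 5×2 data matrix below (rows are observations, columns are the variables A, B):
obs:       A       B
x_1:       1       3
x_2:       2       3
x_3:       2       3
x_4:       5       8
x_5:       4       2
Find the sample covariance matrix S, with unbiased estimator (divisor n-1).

Step 1 — column means:
  mean(A) = (1 + 2 + 2 + 5 + 4) / 5 = 14/5 = 2.8
  mean(B) = (3 + 3 + 3 + 8 + 2) / 5 = 19/5 = 3.8

Step 2 — sample covariance S[i,j] = (1/(n-1)) · Σ_k (x_{k,i} - mean_i) · (x_{k,j} - mean_j), with n-1 = 4.
  S[A,A] = ((-1.8)·(-1.8) + (-0.8)·(-0.8) + (-0.8)·(-0.8) + (2.2)·(2.2) + (1.2)·(1.2)) / 4 = 10.8/4 = 2.7
  S[A,B] = ((-1.8)·(-0.8) + (-0.8)·(-0.8) + (-0.8)·(-0.8) + (2.2)·(4.2) + (1.2)·(-1.8)) / 4 = 9.8/4 = 2.45
  S[B,B] = ((-0.8)·(-0.8) + (-0.8)·(-0.8) + (-0.8)·(-0.8) + (4.2)·(4.2) + (-1.8)·(-1.8)) / 4 = 22.8/4 = 5.7

S is symmetric (S[j,i] = S[i,j]). Assembling:

S = [[2.7, 2.45],
 [2.45, 5.7]]


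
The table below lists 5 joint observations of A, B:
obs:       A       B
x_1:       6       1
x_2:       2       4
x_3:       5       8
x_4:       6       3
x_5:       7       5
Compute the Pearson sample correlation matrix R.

Step 1 — column means:
  mean(A) = (6 + 2 + 5 + 6 + 7) / 5 = 26/5 = 5.2
  mean(B) = (1 + 4 + 8 + 3 + 5) / 5 = 21/5 = 4.2

Step 2 — sample variances and covariances s[i,j] = (1/(n-1)) · Σ_k (x_{k,i} - mean_i) · (x_{k,j} - mean_j), with n-1 = 4:
  s[A,A] = ((0.8)·(0.8) + (-3.2)·(-3.2) + (-0.2)·(-0.2) + (0.8)·(0.8) + (1.8)·(1.8)) / 4 = 14.8/4 = 3.7
  s[A,B] = ((0.8)·(-3.2) + (-3.2)·(-0.2) + (-0.2)·(3.8) + (0.8)·(-1.2) + (1.8)·(0.8)) / 4 = -2.2/4 = -0.55
  s[B,B] = ((-3.2)·(-3.2) + (-0.2)·(-0.2) + (3.8)·(3.8) + (-1.2)·(-1.2) + (0.8)·(0.8)) / 4 = 26.8/4 = 6.7
  Sample standard deviations s_i = √(s[i,i]):
  s(A) = √(3.7) = 1.9235
  s(B) = √(6.7) = 2.5884

Step 3 — r_{ij} = s_{ij} / (s_i · s_j):
  r[A,A] = 1 (diagonal).
  r[A,B] = -0.55 / (1.9235 · 2.5884) = -0.55 / 4.979 = -0.1105
  r[B,B] = 1 (diagonal).

R is symmetric with unit diagonal. Assembling:

R = [[1, -0.1105],
 [-0.1105, 1]]


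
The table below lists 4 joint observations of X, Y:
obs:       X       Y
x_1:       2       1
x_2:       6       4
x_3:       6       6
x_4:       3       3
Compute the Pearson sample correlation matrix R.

Step 1 — column means:
  mean(X) = (2 + 6 + 6 + 3) / 4 = 17/4 = 4.25
  mean(Y) = (1 + 4 + 6 + 3) / 4 = 14/4 = 3.5

Step 2 — sample variances and covariances s[i,j] = (1/(n-1)) · Σ_k (x_{k,i} - mean_i) · (x_{k,j} - mean_j), with n-1 = 3:
  s[X,X] = ((-2.25)·(-2.25) + (1.75)·(1.75) + (1.75)·(1.75) + (-1.25)·(-1.25)) / 3 = 12.75/3 = 4.25
  s[X,Y] = ((-2.25)·(-2.5) + (1.75)·(0.5) + (1.75)·(2.5) + (-1.25)·(-0.5)) / 3 = 11.5/3 = 3.8333
  s[Y,Y] = ((-2.5)·(-2.5) + (0.5)·(0.5) + (2.5)·(2.5) + (-0.5)·(-0.5)) / 3 = 13/3 = 4.3333
  Sample standard deviations s_i = √(s[i,i]):
  s(X) = √(4.25) = 2.0616
  s(Y) = √(4.3333) = 2.0817

Step 3 — r_{ij} = s_{ij} / (s_i · s_j):
  r[X,X] = 1 (diagonal).
  r[X,Y] = 3.8333 / (2.0616 · 2.0817) = 3.8333 / 4.2915 = 0.8932
  r[Y,Y] = 1 (diagonal).

R is symmetric with unit diagonal. Assembling:

R = [[1, 0.8932],
 [0.8932, 1]]


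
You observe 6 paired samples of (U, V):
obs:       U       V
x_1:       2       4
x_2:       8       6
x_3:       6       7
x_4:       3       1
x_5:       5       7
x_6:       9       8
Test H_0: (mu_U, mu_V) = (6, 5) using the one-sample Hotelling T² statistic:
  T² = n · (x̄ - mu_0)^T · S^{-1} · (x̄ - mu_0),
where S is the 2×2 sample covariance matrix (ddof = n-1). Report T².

Step 1 — sample mean vector:
  mean(U) = (2 + 8 + 6 + 3 + 5 + 9) / 6 = 33/6 = 5.5
  mean(V) = (4 + 6 + 7 + 1 + 7 + 8) / 6 = 33/6 = 5.5
  x̄ = (5.5, 5.5),  deviation x̄ - mu_0 = (5.5, 5.5) - (6, 5) = (-0.5, 0.5).

Step 2 — sample covariance matrix, S[i,j] = (1/(n-1)) · Σ_k (x_{k,i} - mean_i) · (x_{k,j} - mean_j), divisor n-1 = 5:
  S[U,U] = ((-3.5)·(-3.5) + (2.5)·(2.5) + (0.5)·(0.5) + (-2.5)·(-2.5) + (-0.5)·(-0.5) + (3.5)·(3.5)) / 5 = 37.5/5 = 7.5
  S[U,V] = ((-3.5)·(-1.5) + (2.5)·(0.5) + (0.5)·(1.5) + (-2.5)·(-4.5) + (-0.5)·(1.5) + (3.5)·(2.5)) / 5 = 26.5/5 = 5.3
  S[V,V] = ((-1.5)·(-1.5) + (0.5)·(0.5) + (1.5)·(1.5) + (-4.5)·(-4.5) + (1.5)·(1.5) + (2.5)·(2.5)) / 5 = 33.5/5 = 6.7
  S = [[7.5, 5.3],
 [5.3, 6.7]].

Step 3 — invert S. det(S) = 7.5·6.7 - (5.3)² = 22.16.
  S^{-1} = (1/det) · [[d, -b], [-b, a]] = [[0.3023, -0.2392],
 [-0.2392, 0.3384]].

Step 4 — quadratic form (x̄ - mu_0)^T · S^{-1} · (x̄ - mu_0):
  S^{-1} · (x̄ - mu_0) = (-0.2708, 0.2888),
  (x̄ - mu_0)^T · [...] = (-0.5)·(-0.2708) + (0.5)·(0.2888) = 0.2798.

Step 5 — scale by n: T² = 6 · 0.2798 = 1.6787.

T² ≈ 1.6787


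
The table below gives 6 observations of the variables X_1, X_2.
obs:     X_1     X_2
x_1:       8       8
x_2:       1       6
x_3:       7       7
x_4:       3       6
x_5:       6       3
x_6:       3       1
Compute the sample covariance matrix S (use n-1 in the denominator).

Step 1 — column means:
  mean(X_1) = (8 + 1 + 7 + 3 + 6 + 3) / 6 = 28/6 = 4.6667
  mean(X_2) = (8 + 6 + 7 + 6 + 3 + 1) / 6 = 31/6 = 5.1667

Step 2 — sample covariance S[i,j] = (1/(n-1)) · Σ_k (x_{k,i} - mean_i) · (x_{k,j} - mean_j), with n-1 = 5.
  S[X_1,X_1] = ((3.3333)·(3.3333) + (-3.6667)·(-3.6667) + (2.3333)·(2.3333) + (-1.6667)·(-1.6667) + (1.3333)·(1.3333) + (-1.6667)·(-1.6667)) / 5 = 37.3333/5 = 7.4667
  S[X_1,X_2] = ((3.3333)·(2.8333) + (-3.6667)·(0.8333) + (2.3333)·(1.8333) + (-1.6667)·(0.8333) + (1.3333)·(-2.1667) + (-1.6667)·(-4.1667)) / 5 = 13.3333/5 = 2.6667
  S[X_2,X_2] = ((2.8333)·(2.8333) + (0.8333)·(0.8333) + (1.8333)·(1.8333) + (0.8333)·(0.8333) + (-2.1667)·(-2.1667) + (-4.1667)·(-4.1667)) / 5 = 34.8333/5 = 6.9667

S is symmetric (S[j,i] = S[i,j]). Assembling:

S = [[7.4667, 2.6667],
 [2.6667, 6.9667]]


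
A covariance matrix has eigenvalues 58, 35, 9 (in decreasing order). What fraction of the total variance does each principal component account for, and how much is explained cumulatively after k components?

Step 1 — total variance = trace(Sigma) = Σ λ_i = 58 + 35 + 9 = 102.

Step 2 — fraction explained by component i = λ_i / Σ λ:
  PC1: 58/102 = 0.5686
  PC2: 35/102 = 0.3431
  PC3: 9/102 = 0.0882

Step 3 — cumulative fraction after k components = (λ_1 + ... + λ_k) / Σ λ:
  k = 1: 58/102 = 0.5686
  k = 2: (58 + 35)/102 = 93/102 = 0.9118
  k = 3: (58 + 35 + 9)/102 = 102/102 = 1

Summary (fraction, with percent):

explained: PC1 0.5686 (56.86%), PC2 0.3431 (34.31%), PC3 0.0882 (8.82%);  cumulative: 0.5686, 0.9118, 1


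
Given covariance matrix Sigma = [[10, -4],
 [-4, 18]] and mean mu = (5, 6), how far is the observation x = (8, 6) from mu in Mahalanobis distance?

Step 1 — centre the observation: (x - mu) = (3, 0).

Step 2 — invert Sigma. det(Sigma) = 10·18 - (-4)² = 164.
  Sigma^{-1} = (1/det) · [[d, -b], [-b, a]] = [[0.1098, 0.0244],
 [0.0244, 0.061]].

Step 3 — form the quadratic (x - mu)^T · Sigma^{-1} · (x - mu):
  Sigma^{-1} · (x - mu) = (0.3293, 0.0732).
  (x - mu)^T · [Sigma^{-1} · (x - mu)] = (3)·(0.3293) + (0)·(0.0732) = 0.9878.

Step 4 — take square root: d = √(0.9878) ≈ 0.9939.

d(x, mu) = √(0.9878) ≈ 0.9939


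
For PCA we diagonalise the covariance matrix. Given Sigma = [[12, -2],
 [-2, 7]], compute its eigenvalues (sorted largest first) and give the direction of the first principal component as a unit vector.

Step 1 — characteristic polynomial of 2×2 Sigma:
  det(Sigma - λI) = λ² - trace · λ + det = 0.
  trace = 12 + 7 = 19, det = 12·7 - (-2)² = 80.
Step 2 — discriminant:
  Δ = trace² - 4·det = 361 - 320 = 41.
Step 3 — eigenvalues:
  λ = (trace ± √Δ)/2 = (19 ± 6.4031)/2,
  λ_1 = 12.7016,  λ_2 = 6.2984.

Step 4 — unit eigenvector for λ_1: solve (Sigma - λ_1 I)v = 0. First row:
  (12 - 12.7016)·v_x + (-2)·v_y = 0, i.e. (-0.7016)·v_x + (-2)·v_y = 0,
  so v ∝ (b, λ_1 - a) = (-2, 0.7016); multiply by -1 so the first entry is positive: u = (2, -0.7016).
  ||u|| = √((2)² + (-0.7016)²) = √(4.4922) ≈ 2.1195,
  v_1 = u/||u|| ≈ (0.9436, -0.331) (||v_1|| = 1).

λ_1 = 12.7016,  λ_2 = 6.2984;  v_1 ≈ (0.9436, -0.331)


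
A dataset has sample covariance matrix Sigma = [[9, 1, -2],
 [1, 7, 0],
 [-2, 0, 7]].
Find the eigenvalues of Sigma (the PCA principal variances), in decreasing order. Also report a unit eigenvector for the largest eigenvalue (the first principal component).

Step 1 — characteristic polynomial p(λ) = det(λI - Sigma) = λ³ - tr·λ² + c_1·λ - det, where tr = trace, c_1 = sum of the principal 2×2 minors, det = det(Sigma):
  tr = 9 + 7 + 7 = 23,
  c_1 = (9·7 - (1)²) + (9·7 - (-2)²) + (7·7 - (0)²) = 62 + 59 + 49 = 170,
  det = 9·(7·7 - (0)²) - (1)·((1)·7 - (0)·(-2)) + (-2)·((1)·(0) - 7·(-2)) = 9·(49) - (1)·(7) + (-2)·(14) = 406.
  So p(λ) = λ³ - 23λ² + 170λ - 406.
Step 2 — look for an integer root (rational root theorem: any rational root is an integer divisor of 406). Testing λ = 7:
  p(7) = 343 - 1127 + 1190 - 406 = 0  ✓
  Dividing out (λ - 7): p(λ) = (λ - 7)(λ² - 16λ + 58).
Step 3 — remaining eigenvalues from the quadratic λ² - 16λ + 58 = 0:
  Δ = 16² - 4·58 = 256 - 232 = 24,  λ = (16 ± √24)/2 = (16 ± 4.899)/2 ≈ 10.4495 or 5.5505.
  Sorted: λ_1 = 10.4495,  λ_2 = 7,  λ_3 = 5.5505  (check: sum = 23 = tr ✓).

Step 4 — unit eigenvector for λ_1 ≈ 10.4495: v spans the null space of (Sigma - λ_1 I), whose rows are
  r_1 = (-1.4495, 1, -2),  r_2 = (1, -3.4495, 0),  r_3 = (-2, 0, -3.4495).
  v is orthogonal to every row, so take v ∝ r_1 × r_2 = ((1)·(0) - (-2)·(-3.4495), (-2)·(1) - (-1.4495)·(0), (-1.4495)·(-3.4495) - (1)·(1)) ≈ (-6.899, -2, 4).
  Rescale (multiply by -1 so the first nonzero entry is positive): u = (6.899, 2, -4).
  ||u|| = √((6.899)² + (2)² + (-4)²) = √(67.5959) ≈ 8.2217,  v_1 = u/||u|| ≈ (0.8391, 0.2433, -0.4865) (||v_1|| = 1).

λ_1 = 10.4495,  λ_2 = 7,  λ_3 = 5.5505;  v_1 ≈ (0.8391, 0.2433, -0.4865)


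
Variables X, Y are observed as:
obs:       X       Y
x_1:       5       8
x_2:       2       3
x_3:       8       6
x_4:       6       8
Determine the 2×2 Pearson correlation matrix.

Step 1 — column means:
  mean(X) = (5 + 2 + 8 + 6) / 4 = 21/4 = 5.25
  mean(Y) = (8 + 3 + 6 + 8) / 4 = 25/4 = 6.25

Step 2 — sample variances and covariances s[i,j] = (1/(n-1)) · Σ_k (x_{k,i} - mean_i) · (x_{k,j} - mean_j), with n-1 = 3:
  s[X,X] = ((-0.25)·(-0.25) + (-3.25)·(-3.25) + (2.75)·(2.75) + (0.75)·(0.75)) / 3 = 18.75/3 = 6.25
  s[X,Y] = ((-0.25)·(1.75) + (-3.25)·(-3.25) + (2.75)·(-0.25) + (0.75)·(1.75)) / 3 = 10.75/3 = 3.5833
  s[Y,Y] = ((1.75)·(1.75) + (-3.25)·(-3.25) + (-0.25)·(-0.25) + (1.75)·(1.75)) / 3 = 16.75/3 = 5.5833
  Sample standard deviations s_i = √(s[i,i]):
  s(X) = √(6.25) = 2.5
  s(Y) = √(5.5833) = 2.3629

Step 3 — r_{ij} = s_{ij} / (s_i · s_j):
  r[X,X] = 1 (diagonal).
  r[X,Y] = 3.5833 / (2.5 · 2.3629) = 3.5833 / 5.9073 = 0.6066
  r[Y,Y] = 1 (diagonal).

R is symmetric with unit diagonal. Assembling:

R = [[1, 0.6066],
 [0.6066, 1]]


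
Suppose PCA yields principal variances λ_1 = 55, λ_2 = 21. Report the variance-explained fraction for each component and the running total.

Step 1 — total variance = trace(Sigma) = Σ λ_i = 55 + 21 = 76.

Step 2 — fraction explained by component i = λ_i / Σ λ:
  PC1: 55/76 = 0.7237
  PC2: 21/76 = 0.2763

Step 3 — cumulative fraction after k components = (λ_1 + ... + λ_k) / Σ λ:
  k = 1: 55/76 = 0.7237
  k = 2: (55 + 21)/76 = 76/76 = 1

Summary (fraction, with percent):

explained: PC1 0.7237 (72.37%), PC2 0.2763 (27.63%);  cumulative: 0.7237, 1


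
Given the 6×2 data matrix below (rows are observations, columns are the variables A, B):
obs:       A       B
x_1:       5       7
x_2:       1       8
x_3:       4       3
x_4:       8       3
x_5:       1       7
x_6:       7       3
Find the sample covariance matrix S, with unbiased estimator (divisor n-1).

Step 1 — column means:
  mean(A) = (5 + 1 + 4 + 8 + 1 + 7) / 6 = 26/6 = 4.3333
  mean(B) = (7 + 8 + 3 + 3 + 7 + 3) / 6 = 31/6 = 5.1667

Step 2 — sample covariance S[i,j] = (1/(n-1)) · Σ_k (x_{k,i} - mean_i) · (x_{k,j} - mean_j), with n-1 = 5.
  S[A,A] = ((0.6667)·(0.6667) + (-3.3333)·(-3.3333) + (-0.3333)·(-0.3333) + (3.6667)·(3.6667) + (-3.3333)·(-3.3333) + (2.6667)·(2.6667)) / 5 = 43.3333/5 = 8.6667
  S[A,B] = ((0.6667)·(1.8333) + (-3.3333)·(2.8333) + (-0.3333)·(-2.1667) + (3.6667)·(-2.1667) + (-3.3333)·(1.8333) + (2.6667)·(-2.1667)) / 5 = -27.3333/5 = -5.4667
  S[B,B] = ((1.8333)·(1.8333) + (2.8333)·(2.8333) + (-2.1667)·(-2.1667) + (-2.1667)·(-2.1667) + (1.8333)·(1.8333) + (-2.1667)·(-2.1667)) / 5 = 28.8333/5 = 5.7667

S is symmetric (S[j,i] = S[i,j]). Assembling:

S = [[8.6667, -5.4667],
 [-5.4667, 5.7667]]


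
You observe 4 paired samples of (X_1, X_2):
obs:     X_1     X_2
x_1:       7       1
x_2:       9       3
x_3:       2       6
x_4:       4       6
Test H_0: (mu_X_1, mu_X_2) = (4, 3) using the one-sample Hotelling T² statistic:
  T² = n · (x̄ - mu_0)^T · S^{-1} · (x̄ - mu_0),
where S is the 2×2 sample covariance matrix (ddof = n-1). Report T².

Step 1 — sample mean vector:
  mean(X_1) = (7 + 9 + 2 + 4) / 4 = 22/4 = 5.5
  mean(X_2) = (1 + 3 + 6 + 6) / 4 = 16/4 = 4
  x̄ = (5.5, 4),  deviation x̄ - mu_0 = (5.5, 4) - (4, 3) = (1.5, 1).

Step 2 — sample covariance matrix, S[i,j] = (1/(n-1)) · Σ_k (x_{k,i} - mean_i) · (x_{k,j} - mean_j), divisor n-1 = 3:
  S[X_1,X_1] = ((1.5)·(1.5) + (3.5)·(3.5) + (-3.5)·(-3.5) + (-1.5)·(-1.5)) / 3 = 29/3 = 9.6667
  S[X_1,X_2] = ((1.5)·(-3) + (3.5)·(-1) + (-3.5)·(2) + (-1.5)·(2)) / 3 = -18/3 = -6
  S[X_2,X_2] = ((-3)·(-3) + (-1)·(-1) + (2)·(2) + (2)·(2)) / 3 = 18/3 = 6
  S = [[9.6667, -6],
 [-6, 6]].

Step 3 — invert S. det(S) = 9.6667·6 - (-6)² = 22.
  S^{-1} = (1/det) · [[d, -b], [-b, a]] = [[0.2727, 0.2727],
 [0.2727, 0.4394]].

Step 4 — quadratic form (x̄ - mu_0)^T · S^{-1} · (x̄ - mu_0):
  S^{-1} · (x̄ - mu_0) = (0.6818, 0.8485),
  (x̄ - mu_0)^T · [...] = (1.5)·(0.6818) + (1)·(0.8485) = 1.8712.

Step 5 — scale by n: T² = 4 · 1.8712 = 7.4848.

T² ≈ 7.4848


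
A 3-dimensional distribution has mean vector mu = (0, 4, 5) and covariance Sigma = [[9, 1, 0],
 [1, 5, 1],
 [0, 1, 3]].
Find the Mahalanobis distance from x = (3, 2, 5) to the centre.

Step 1 — centre the observation: (x - mu) = (3, -2, 0).

Step 2 — invert Sigma (cofactor / det for 3×3, or solve directly):
  Sigma^{-1} = [[0.1138, -0.0244, 0.0081],
 [-0.0244, 0.2195, -0.0732],
 [0.0081, -0.0732, 0.3577]].

Step 3 — form the quadratic (x - mu)^T · Sigma^{-1} · (x - mu):
  Sigma^{-1} · (x - mu) = (0.3902, -0.5122, 0.1707).
  (x - mu)^T · [Sigma^{-1} · (x - mu)] = (3)·(0.3902) + (-2)·(-0.5122) + (0)·(0.1707) = 2.1951.

Step 4 — take square root: d = √(2.1951) ≈ 1.4816.

d(x, mu) = √(2.1951) ≈ 1.4816


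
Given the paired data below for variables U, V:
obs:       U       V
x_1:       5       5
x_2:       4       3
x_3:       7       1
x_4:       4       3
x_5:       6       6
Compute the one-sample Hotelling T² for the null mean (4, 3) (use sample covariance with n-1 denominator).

Step 1 — sample mean vector:
  mean(U) = (5 + 4 + 7 + 4 + 6) / 5 = 26/5 = 5.2
  mean(V) = (5 + 3 + 1 + 3 + 6) / 5 = 18/5 = 3.6
  x̄ = (5.2, 3.6),  deviation x̄ - mu_0 = (5.2, 3.6) - (4, 3) = (1.2, 0.6).

Step 2 — sample covariance matrix, S[i,j] = (1/(n-1)) · Σ_k (x_{k,i} - mean_i) · (x_{k,j} - mean_j), divisor n-1 = 4:
  S[U,U] = ((-0.2)·(-0.2) + (-1.2)·(-1.2) + (1.8)·(1.8) + (-1.2)·(-1.2) + (0.8)·(0.8)) / 4 = 6.8/4 = 1.7
  S[U,V] = ((-0.2)·(1.4) + (-1.2)·(-0.6) + (1.8)·(-2.6) + (-1.2)·(-0.6) + (0.8)·(2.4)) / 4 = -1.6/4 = -0.4
  S[V,V] = ((1.4)·(1.4) + (-0.6)·(-0.6) + (-2.6)·(-2.6) + (-0.6)·(-0.6) + (2.4)·(2.4)) / 4 = 15.2/4 = 3.8
  S = [[1.7, -0.4],
 [-0.4, 3.8]].

Step 3 — invert S. det(S) = 1.7·3.8 - (-0.4)² = 6.3.
  S^{-1} = (1/det) · [[d, -b], [-b, a]] = [[0.6032, 0.0635],
 [0.0635, 0.2698]].

Step 4 — quadratic form (x̄ - mu_0)^T · S^{-1} · (x̄ - mu_0):
  S^{-1} · (x̄ - mu_0) = (0.7619, 0.2381),
  (x̄ - mu_0)^T · [...] = (1.2)·(0.7619) + (0.6)·(0.2381) = 1.0571.

Step 5 — scale by n: T² = 5 · 1.0571 = 5.2857.

T² ≈ 5.2857


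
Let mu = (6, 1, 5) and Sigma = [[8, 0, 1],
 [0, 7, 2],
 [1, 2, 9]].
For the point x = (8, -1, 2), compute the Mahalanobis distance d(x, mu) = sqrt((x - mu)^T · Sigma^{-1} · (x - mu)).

Step 1 — centre the observation: (x - mu) = (2, -2, -3).

Step 2 — invert Sigma (cofactor / det for 3×3, or solve directly):
  Sigma^{-1} = [[0.1269, 0.0043, -0.0151],
 [0.0043, 0.1527, -0.0344],
 [-0.0151, -0.0344, 0.1204]].

Step 3 — form the quadratic (x - mu)^T · Sigma^{-1} · (x - mu):
  Sigma^{-1} · (x - mu) = (0.2903, -0.1935, -0.3226).
  (x - mu)^T · [Sigma^{-1} · (x - mu)] = (2)·(0.2903) + (-2)·(-0.1935) + (-3)·(-0.3226) = 1.9355.

Step 4 — take square root: d = √(1.9355) ≈ 1.3912.

d(x, mu) = √(1.9355) ≈ 1.3912


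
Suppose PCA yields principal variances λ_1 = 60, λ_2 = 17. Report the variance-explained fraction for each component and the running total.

Step 1 — total variance = trace(Sigma) = Σ λ_i = 60 + 17 = 77.

Step 2 — fraction explained by component i = λ_i / Σ λ:
  PC1: 60/77 = 0.7792
  PC2: 17/77 = 0.2208

Step 3 — cumulative fraction after k components = (λ_1 + ... + λ_k) / Σ λ:
  k = 1: 60/77 = 0.7792
  k = 2: (60 + 17)/77 = 77/77 = 1

Summary (fraction, with percent):

explained: PC1 0.7792 (77.92%), PC2 0.2208 (22.08%);  cumulative: 0.7792, 1


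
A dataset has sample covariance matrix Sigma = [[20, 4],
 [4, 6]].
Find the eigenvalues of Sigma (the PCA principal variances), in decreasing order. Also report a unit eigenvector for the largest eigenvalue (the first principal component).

Step 1 — characteristic polynomial of 2×2 Sigma:
  det(Sigma - λI) = λ² - trace · λ + det = 0.
  trace = 20 + 6 = 26, det = 20·6 - (4)² = 104.
Step 2 — discriminant:
  Δ = trace² - 4·det = 676 - 416 = 260.
Step 3 — eigenvalues:
  λ = (trace ± √Δ)/2 = (26 ± 16.1245)/2,
  λ_1 = 21.0623,  λ_2 = 4.9377.

Step 4 — unit eigenvector for λ_1: solve (Sigma - λ_1 I)v = 0. First row:
  (20 - 21.0623)·v_x + (4)·v_y = 0, i.e. (-1.0623)·v_x + (4)·v_y = 0,
  so v ∝ (b, λ_1 - a) = (4, 1.0623) = u.
  ||u|| = √((4)² + (1.0623)²) = √(17.1284) ≈ 4.1386,
  v_1 = u/||u|| ≈ (0.9665, 0.2567) (||v_1|| = 1).

λ_1 = 21.0623,  λ_2 = 4.9377;  v_1 ≈ (0.9665, 0.2567)


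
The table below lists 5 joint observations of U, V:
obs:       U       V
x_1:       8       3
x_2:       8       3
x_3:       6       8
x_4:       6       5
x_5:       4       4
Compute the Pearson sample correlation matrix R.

Step 1 — column means:
  mean(U) = (8 + 8 + 6 + 6 + 4) / 5 = 32/5 = 6.4
  mean(V) = (3 + 3 + 8 + 5 + 4) / 5 = 23/5 = 4.6

Step 2 — sample variances and covariances s[i,j] = (1/(n-1)) · Σ_k (x_{k,i} - mean_i) · (x_{k,j} - mean_j), with n-1 = 4:
  s[U,U] = ((1.6)·(1.6) + (1.6)·(1.6) + (-0.4)·(-0.4) + (-0.4)·(-0.4) + (-2.4)·(-2.4)) / 4 = 11.2/4 = 2.8
  s[U,V] = ((1.6)·(-1.6) + (1.6)·(-1.6) + (-0.4)·(3.4) + (-0.4)·(0.4) + (-2.4)·(-0.6)) / 4 = -5.2/4 = -1.3
  s[V,V] = ((-1.6)·(-1.6) + (-1.6)·(-1.6) + (3.4)·(3.4) + (0.4)·(0.4) + (-0.6)·(-0.6)) / 4 = 17.2/4 = 4.3
  Sample standard deviations s_i = √(s[i,i]):
  s(U) = √(2.8) = 1.6733
  s(V) = √(4.3) = 2.0736

Step 3 — r_{ij} = s_{ij} / (s_i · s_j):
  r[U,U] = 1 (diagonal).
  r[U,V] = -1.3 / (1.6733 · 2.0736) = -1.3 / 3.4699 = -0.3747
  r[V,V] = 1 (diagonal).

R is symmetric with unit diagonal. Assembling:

R = [[1, -0.3747],
 [-0.3747, 1]]


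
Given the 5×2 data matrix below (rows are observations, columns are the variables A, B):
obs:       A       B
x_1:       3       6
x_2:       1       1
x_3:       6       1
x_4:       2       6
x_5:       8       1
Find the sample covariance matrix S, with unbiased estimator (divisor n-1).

Step 1 — column means:
  mean(A) = (3 + 1 + 6 + 2 + 8) / 5 = 20/5 = 4
  mean(B) = (6 + 1 + 1 + 6 + 1) / 5 = 15/5 = 3

Step 2 — sample covariance S[i,j] = (1/(n-1)) · Σ_k (x_{k,i} - mean_i) · (x_{k,j} - mean_j), with n-1 = 4.
  S[A,A] = ((-1)·(-1) + (-3)·(-3) + (2)·(2) + (-2)·(-2) + (4)·(4)) / 4 = 34/4 = 8.5
  S[A,B] = ((-1)·(3) + (-3)·(-2) + (2)·(-2) + (-2)·(3) + (4)·(-2)) / 4 = -15/4 = -3.75
  S[B,B] = ((3)·(3) + (-2)·(-2) + (-2)·(-2) + (3)·(3) + (-2)·(-2)) / 4 = 30/4 = 7.5

S is symmetric (S[j,i] = S[i,j]). Assembling:

S = [[8.5, -3.75],
 [-3.75, 7.5]]


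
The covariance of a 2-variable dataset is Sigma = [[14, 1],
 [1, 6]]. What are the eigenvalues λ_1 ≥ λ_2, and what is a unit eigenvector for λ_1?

Step 1 — characteristic polynomial of 2×2 Sigma:
  det(Sigma - λI) = λ² - trace · λ + det = 0.
  trace = 14 + 6 = 20, det = 14·6 - (1)² = 83.
Step 2 — discriminant:
  Δ = trace² - 4·det = 400 - 332 = 68.
Step 3 — eigenvalues:
  λ = (trace ± √Δ)/2 = (20 ± 8.2462)/2,
  λ_1 = 14.1231,  λ_2 = 5.8769.

Step 4 — unit eigenvector for λ_1: solve (Sigma - λ_1 I)v = 0. First row:
  (14 - 14.1231)·v_x + (1)·v_y = 0, i.e. (-0.1231)·v_x + (1)·v_y = 0,
  so v ∝ (b, λ_1 - a) = (1, 0.1231) = u.
  ||u|| = √((1)² + (0.1231)²) = √(1.0152) ≈ 1.0075,
  v_1 = u/||u|| ≈ (0.9925, 0.1222) (||v_1|| = 1).

λ_1 = 14.1231,  λ_2 = 5.8769;  v_1 ≈ (0.9925, 0.1222)


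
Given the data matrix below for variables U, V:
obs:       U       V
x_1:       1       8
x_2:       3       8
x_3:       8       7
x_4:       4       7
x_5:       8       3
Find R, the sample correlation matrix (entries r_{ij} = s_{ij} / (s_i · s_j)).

Step 1 — column means:
  mean(U) = (1 + 3 + 8 + 4 + 8) / 5 = 24/5 = 4.8
  mean(V) = (8 + 8 + 7 + 7 + 3) / 5 = 33/5 = 6.6

Step 2 — sample variances and covariances s[i,j] = (1/(n-1)) · Σ_k (x_{k,i} - mean_i) · (x_{k,j} - mean_j), with n-1 = 4:
  s[U,U] = ((-3.8)·(-3.8) + (-1.8)·(-1.8) + (3.2)·(3.2) + (-0.8)·(-0.8) + (3.2)·(3.2)) / 4 = 38.8/4 = 9.7
  s[U,V] = ((-3.8)·(1.4) + (-1.8)·(1.4) + (3.2)·(0.4) + (-0.8)·(0.4) + (3.2)·(-3.6)) / 4 = -18.4/4 = -4.6
  s[V,V] = ((1.4)·(1.4) + (1.4)·(1.4) + (0.4)·(0.4) + (0.4)·(0.4) + (-3.6)·(-3.6)) / 4 = 17.2/4 = 4.3
  Sample standard deviations s_i = √(s[i,i]):
  s(U) = √(9.7) = 3.1145
  s(V) = √(4.3) = 2.0736

Step 3 — r_{ij} = s_{ij} / (s_i · s_j):
  r[U,U] = 1 (diagonal).
  r[U,V] = -4.6 / (3.1145 · 2.0736) = -4.6 / 6.4583 = -0.7123
  r[V,V] = 1 (diagonal).

R is symmetric with unit diagonal. Assembling:

R = [[1, -0.7123],
 [-0.7123, 1]]


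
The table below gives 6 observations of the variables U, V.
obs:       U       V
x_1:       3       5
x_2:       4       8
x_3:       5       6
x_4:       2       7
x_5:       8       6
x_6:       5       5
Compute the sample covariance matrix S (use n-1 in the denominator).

Step 1 — column means:
  mean(U) = (3 + 4 + 5 + 2 + 8 + 5) / 6 = 27/6 = 4.5
  mean(V) = (5 + 8 + 6 + 7 + 6 + 5) / 6 = 37/6 = 6.1667

Step 2 — sample covariance S[i,j] = (1/(n-1)) · Σ_k (x_{k,i} - mean_i) · (x_{k,j} - mean_j), with n-1 = 5.
  S[U,U] = ((-1.5)·(-1.5) + (-0.5)·(-0.5) + (0.5)·(0.5) + (-2.5)·(-2.5) + (3.5)·(3.5) + (0.5)·(0.5)) / 5 = 21.5/5 = 4.3
  S[U,V] = ((-1.5)·(-1.1667) + (-0.5)·(1.8333) + (0.5)·(-0.1667) + (-2.5)·(0.8333) + (3.5)·(-0.1667) + (0.5)·(-1.1667)) / 5 = -2.5/5 = -0.5
  S[V,V] = ((-1.1667)·(-1.1667) + (1.8333)·(1.8333) + (-0.1667)·(-0.1667) + (0.8333)·(0.8333) + (-0.1667)·(-0.1667) + (-1.1667)·(-1.1667)) / 5 = 6.8333/5 = 1.3667

S is symmetric (S[j,i] = S[i,j]). Assembling:

S = [[4.3, -0.5],
 [-0.5, 1.3667]]
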